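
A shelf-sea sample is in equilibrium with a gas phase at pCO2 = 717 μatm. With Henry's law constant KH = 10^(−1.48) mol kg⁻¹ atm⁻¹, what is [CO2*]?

KH = 10^(−1.48) = 3.311×10^-2 mol kg⁻¹ atm⁻¹
[CO2*] = KH · pCO2 = 3.311×10^-2 × 717×10^-6 atm = 2.37×10^-5 mol/kg

[CO2*] = 23.7 μmol/kg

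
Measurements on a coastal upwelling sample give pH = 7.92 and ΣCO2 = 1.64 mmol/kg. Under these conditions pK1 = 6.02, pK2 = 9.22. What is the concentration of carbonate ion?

α₂ = 1 / (1 + [H⁺]/K2 + [H⁺]²/(K1K2)) = 1 / (1 + 10^+1.30 + 10^-0.60)
   = 1 / (1 + 19.953 + 0.25119) = 1/21.204 = 0.04716
[CO3²⁻] = α₂ × DIC = 0.04716 × 1.64 = 0.0773 mmol/kg

[CO3²⁻] = 0.0773 mmol/kg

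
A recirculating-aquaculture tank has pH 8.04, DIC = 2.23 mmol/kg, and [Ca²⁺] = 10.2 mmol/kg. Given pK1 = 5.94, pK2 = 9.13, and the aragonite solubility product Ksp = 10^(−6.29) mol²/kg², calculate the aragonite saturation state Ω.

α₂ = 1 / (1 + [H⁺]/K2 + [H⁺]²/(K1K2)) = 1 / (1 + 10^+1.09 + 10^-1.01)
   = 1 / (1 + 12.303 + 0.097724) = 1/13.400 = 0.07462
[CO3²⁻] = α₂ × DIC = 0.07462 × 2.23 = 0.1664 mmol/kg
Ksp = 10^(−6.29) = 5.129×10^-7
Ω = [Ca²⁺][CO3²⁻]/Ksp = (10.2×10^-3)(1.664×10^-4) / 5.129×10^-7 = 3.31

Ω = 3.31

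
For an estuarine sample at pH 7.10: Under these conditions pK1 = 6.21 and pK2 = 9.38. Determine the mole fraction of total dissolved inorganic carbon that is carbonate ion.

α₂ = 0.00463

α₂ = 1 / (1 + [H⁺]/K2 + [H⁺]²/(K1K2)) = 1 / (1 + 10^+2.28 + 10^+1.39)
   = 1 / (1 + 190.55 + 24.547) = 1/216.09 = 0.004628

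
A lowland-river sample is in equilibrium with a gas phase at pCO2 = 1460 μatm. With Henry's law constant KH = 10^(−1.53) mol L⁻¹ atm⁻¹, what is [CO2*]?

KH = 10^(−1.53) = 2.951×10^-2 mol L⁻¹ atm⁻¹
[CO2*] = KH · pCO2 = 2.951×10^-2 × 1460×10^-6 atm = 4.31×10^-5 mol/L

[CO2*] = 43.1 μmol/L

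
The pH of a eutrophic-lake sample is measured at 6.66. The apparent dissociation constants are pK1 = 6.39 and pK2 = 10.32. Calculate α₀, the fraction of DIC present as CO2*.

α₀ = 0.349

α₀ = 1 / (1 + K1/[H⁺] + K1K2/[H⁺]²) = 1 / (1 + 10^+0.27 + 10^-3.39)
   = 1 / (1 + 1.8621 + 0.00040738) = 1/2.8625 = 0.3493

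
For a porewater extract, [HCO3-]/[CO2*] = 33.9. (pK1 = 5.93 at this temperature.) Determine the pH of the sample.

pH = 7.46

From K1 = [H⁺][HCO3-]/[CO2*]:  pH = pK1 + log₁₀([HCO3-]/[CO2*])
log₁₀(33.9) = +1.530
pH = 5.93 + (+1.530) = 7.46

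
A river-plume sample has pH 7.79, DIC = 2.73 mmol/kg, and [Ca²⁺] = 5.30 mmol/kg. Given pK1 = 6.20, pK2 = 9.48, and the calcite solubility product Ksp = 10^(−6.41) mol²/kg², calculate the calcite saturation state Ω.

Ω = 0.726

α₂ = 1 / (1 + [H⁺]/K2 + [H⁺]²/(K1K2)) = 1 / (1 + 10^+1.69 + 10^+0.10)
   = 1 / (1 + 48.978 + 1.2589) = 1/51.237 = 0.01952
[CO3²⁻] = α₂ × DIC = 0.01952 × 2.73 = 0.05328 mmol/kg
Ksp = 10^(−6.41) = 3.890×10^-7
Ω = [Ca²⁺][CO3²⁻]/Ksp = (5.30×10^-3)(5.328×10^-5) / 3.890×10^-7 = 0.726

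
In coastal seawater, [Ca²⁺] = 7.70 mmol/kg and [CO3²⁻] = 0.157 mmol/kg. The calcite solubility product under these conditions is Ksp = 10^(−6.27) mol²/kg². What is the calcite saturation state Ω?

Ksp = 10^(−6.27) = 5.370×10^-7
Ω = [Ca²⁺][CO3²⁻]/Ksp = (7.70×10^-3)(0.157×10^-3) / 5.370×10^-7 = 2.25

Ω = 2.25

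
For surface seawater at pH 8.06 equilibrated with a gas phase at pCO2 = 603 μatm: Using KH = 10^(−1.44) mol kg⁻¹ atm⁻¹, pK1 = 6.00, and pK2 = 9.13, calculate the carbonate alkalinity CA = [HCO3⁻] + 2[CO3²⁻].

CA = 2.94 mmol/kg

[CO2*] = KH · pCO2 = 10^(−1.44) × 603×10^-6 = 2.189×10^-5 mol/kg
α₀ = 1/(1 + K1/[H⁺] + K1K2/[H⁺]²) = 1/(1 + 10^+2.06 + 10^+0.99) = 0.007963
DIC = [CO2*]/α₀ = 2.189×10^-5 / 0.007963 = 2.750 mmol/kg
CA = (α₁ + 2α₂)·DIC = (0.9142 + 2×0.07781) × 2.750 = 2.94 mmol/kg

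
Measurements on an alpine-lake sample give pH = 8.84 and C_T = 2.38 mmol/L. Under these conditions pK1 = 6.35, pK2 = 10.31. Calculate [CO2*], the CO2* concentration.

[CO2*] = 7.43 μmol/L

α₀ = 1 / (1 + K1/[H⁺] + K1K2/[H⁺]²) = 1 / (1 + 10^+2.49 + 10^+1.02)
   = 1 / (1 + 309.03 + 10.471) = 1/320.50 = 0.003120
[CO2*] = α₀ × DIC = 0.003120 × 2.38 = 0.00743 mmol/L = 7.43 μmol/L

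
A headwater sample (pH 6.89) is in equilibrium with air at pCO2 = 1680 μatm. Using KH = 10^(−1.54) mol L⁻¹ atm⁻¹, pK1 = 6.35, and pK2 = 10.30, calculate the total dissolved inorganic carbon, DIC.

DIC = 0.217 mmol/L

[CO2*] = KH · pCO2 = 10^(−1.54) × 1680×10^-6 = 4.845×10^-5 mol/L
α₀ = 1/(1 + K1/[H⁺] + K1K2/[H⁺]²) = 1/(1 + 10^+0.54 + 10^-2.87) = 0.2238
DIC = [CO2*]/α₀ = 4.845×10^-5 / 0.2238 = 0.217 mmol/L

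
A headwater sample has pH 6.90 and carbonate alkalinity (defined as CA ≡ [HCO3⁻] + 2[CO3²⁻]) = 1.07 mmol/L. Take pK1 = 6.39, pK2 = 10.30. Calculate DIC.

CA = [HCO3⁻] + 2[CO3²⁻] = (α₁ + 2α₂)·DIC
At pH 6.90: [H⁺]/K1 = 10^-0.51 = 0.30903, K2/[H⁺] = 10^-3.40 = 0.00039811
α₁ = 1/(1 + 0.30903 + 0.00039811) = 1/1.3094 = 0.7637; α₂ = α₁·K2/[H⁺] = 0.0003040
α₁ + 2α₂ = 0.7643
DIC = CA / (α₁ + 2α₂) = 1.07 / 0.7643 = 1.40 mmol/L

DIC = 1.40 mmol/L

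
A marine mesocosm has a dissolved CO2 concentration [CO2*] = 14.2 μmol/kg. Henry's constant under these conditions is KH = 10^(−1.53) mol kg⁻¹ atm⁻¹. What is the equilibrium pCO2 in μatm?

pCO2 = 481 μatm

KH = 10^(−1.53) = 2.951×10^-2 mol kg⁻¹ atm⁻¹
pCO2 = [CO2*]/KH = 14.2×10^-6 / 2.951×10^-2 = 4.81×10^-4 atm = 481 μatm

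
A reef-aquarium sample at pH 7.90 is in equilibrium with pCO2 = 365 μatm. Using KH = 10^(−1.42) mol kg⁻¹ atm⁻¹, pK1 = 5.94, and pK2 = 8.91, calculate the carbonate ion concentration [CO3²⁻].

[CO3²⁻] = 0.124 mmol/kg

[CO2*] = KH · pCO2 = 10^(−1.42) × 365×10^-6 = 1.388×10^-5 mol/kg
α₀ = 1/(1 + K1/[H⁺] + K1K2/[H⁺]²) = 1/(1 + 10^+1.96 + 10^+0.95) = 0.009890
DIC = [CO2*]/α₀ = 1.388×10^-5 / 0.009890 = 1.403 mmol/kg
[CO3²⁻] = α₂·DIC; α₂ = 0.08814, so [CO3²⁻] = 0.08814 × 1.403 = 0.124 mmol/kg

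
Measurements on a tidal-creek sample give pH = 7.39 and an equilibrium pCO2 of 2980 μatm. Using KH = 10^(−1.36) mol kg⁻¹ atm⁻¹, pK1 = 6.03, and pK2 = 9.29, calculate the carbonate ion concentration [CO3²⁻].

[CO2*] = KH · pCO2 = 10^(−1.36) × 2980×10^-6 = 1.301×10^-4 mol/kg
α₀ = 1/(1 + K1/[H⁺] + K1K2/[H⁺]²) = 1/(1 + 10^+1.36 + 10^-0.54) = 0.04133
DIC = [CO2*]/α₀ = 1.301×10^-4 / 0.04133 = 3.148 mmol/kg
[CO3²⁻] = α₂·DIC; α₂ = 0.01192, so [CO3²⁻] = 0.01192 × 3.148 = 0.0375 mmol/kg

[CO3²⁻] = 0.0375 mmol/kg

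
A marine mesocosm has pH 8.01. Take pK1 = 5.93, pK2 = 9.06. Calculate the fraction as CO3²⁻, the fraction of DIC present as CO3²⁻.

α₂ = 0.0812

α₂ = 1 / (1 + [H⁺]/K2 + [H⁺]²/(K1K2)) = 1 / (1 + 10^+1.05 + 10^-1.03)
   = 1 / (1 + 11.220 + 0.093325) = 1/12.314 = 0.08121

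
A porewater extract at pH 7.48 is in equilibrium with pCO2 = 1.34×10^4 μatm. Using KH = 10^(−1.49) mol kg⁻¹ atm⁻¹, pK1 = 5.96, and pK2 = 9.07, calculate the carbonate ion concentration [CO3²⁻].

[CO2*] = KH · pCO2 = 10^(−1.49) × 1.34×10^4×10^-6 = 4.336×10^-4 mol/kg
α₀ = 1/(1 + K1/[H⁺] + K1K2/[H⁺]²) = 1/(1 + 10^+1.52 + 10^-0.07) = 0.02860
DIC = [CO2*]/α₀ = 4.336×10^-4 / 0.02860 = 15.16 mmol/kg
[CO3²⁻] = α₂·DIC; α₂ = 0.02434, so [CO3²⁻] = 0.02434 × 15.16 = 0.369 mmol/kg

[CO3²⁻] = 0.369 mmol/kg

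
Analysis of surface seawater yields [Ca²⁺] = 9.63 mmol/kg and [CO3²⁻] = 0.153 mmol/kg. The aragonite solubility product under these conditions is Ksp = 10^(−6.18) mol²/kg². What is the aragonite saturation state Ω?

Ω = 2.23

Ksp = 10^(−6.18) = 6.607×10^-7
Ω = [Ca²⁺][CO3²⁻]/Ksp = (9.63×10^-3)(0.153×10^-3) / 6.607×10^-7 = 2.23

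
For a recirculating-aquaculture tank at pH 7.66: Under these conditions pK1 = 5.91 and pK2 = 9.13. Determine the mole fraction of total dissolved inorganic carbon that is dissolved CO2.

α₀ = 0.0169

α₀ = 1 / (1 + K1/[H⁺] + K1K2/[H⁺]²) = 1 / (1 + 10^+1.75 + 10^+0.28)
   = 1 / (1 + 56.234 + 1.9055) = 1/59.140 = 0.01691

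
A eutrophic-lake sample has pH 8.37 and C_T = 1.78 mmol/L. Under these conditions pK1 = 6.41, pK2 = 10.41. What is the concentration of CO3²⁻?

α₂ = 1 / (1 + [H⁺]/K2 + [H⁺]²/(K1K2)) = 1 / (1 + 10^+2.04 + 10^+0.08)
   = 1 / (1 + 109.65 + 1.2023) = 1/111.85 = 0.008941
[CO3²⁻] = α₂ × DIC = 0.008941 × 1.78 = 0.0159 mmol/L = 15.9 μmol/L

[CO3²⁻] = 15.9 μmol/L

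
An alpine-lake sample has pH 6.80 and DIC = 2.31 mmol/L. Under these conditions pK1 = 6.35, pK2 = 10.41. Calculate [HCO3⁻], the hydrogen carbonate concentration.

α₁ = 1 / (1 + [H⁺]/K1 + K2/[H⁺]) = 1 / (1 + 10^-0.45 + 10^-3.61)
   = 1 / (1 + 0.35481 + 0.00024547) = 1/1.3551 = 0.7380
[HCO3⁻] = α₁ × DIC = 0.7380 × 2.31 = 1.70 mmol/L

[HCO3⁻] = 1.70 mmol/L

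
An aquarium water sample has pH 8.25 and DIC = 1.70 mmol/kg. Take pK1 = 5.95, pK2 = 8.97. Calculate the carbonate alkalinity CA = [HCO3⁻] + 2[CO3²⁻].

CA = 1.96 mmol/kg

CA = [HCO3⁻] + 2[CO3²⁻] = (α₁ + 2α₂)·DIC
At pH 8.25: [H⁺]/K1 = 10^-2.30 = 0.0050119, K2/[H⁺] = 10^-0.72 = 0.19055
α₁ = 1/(1 + 0.0050119 + 0.19055) = 1/1.1956 = 0.8364; α₂ = α₁·K2/[H⁺] = 0.1594
α₁ + 2α₂ = 1.1552
CA = 1.1552 × 1.70 = 1.96 mmol/kg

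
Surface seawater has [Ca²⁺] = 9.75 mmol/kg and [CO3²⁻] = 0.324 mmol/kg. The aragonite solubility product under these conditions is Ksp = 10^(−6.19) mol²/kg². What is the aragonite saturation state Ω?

Ω = 4.89

Ksp = 10^(−6.19) = 6.457×10^-7
Ω = [Ca²⁺][CO3²⁻]/Ksp = (9.75×10^-3)(0.324×10^-3) / 6.457×10^-7 = 4.89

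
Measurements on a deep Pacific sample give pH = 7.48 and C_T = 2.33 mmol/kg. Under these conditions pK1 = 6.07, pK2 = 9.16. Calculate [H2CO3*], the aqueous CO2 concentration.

[CO2*] = 0.0855 mmol/kg

α₀ = 1 / (1 + K1/[H⁺] + K1K2/[H⁺]²) = 1 / (1 + 10^+1.41 + 10^-0.27)
   = 1 / (1 + 25.704 + 0.53703) = 1/27.241 = 0.03671
[CO2*] = α₀ × DIC = 0.03671 × 2.33 = 0.0855 mmol/kg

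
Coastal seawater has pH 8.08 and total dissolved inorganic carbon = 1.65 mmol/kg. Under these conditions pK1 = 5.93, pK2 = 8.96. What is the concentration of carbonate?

[CO3²⁻] = 0.191 mmol/kg

α₂ = 1 / (1 + [H⁺]/K2 + [H⁺]²/(K1K2)) = 1 / (1 + 10^+0.88 + 10^-1.27)
   = 1 / (1 + 7.5858 + 0.053703) = 1/8.6395 = 0.1157
[CO3²⁻] = α₂ × DIC = 0.1157 × 1.65 = 0.191 mmol/kg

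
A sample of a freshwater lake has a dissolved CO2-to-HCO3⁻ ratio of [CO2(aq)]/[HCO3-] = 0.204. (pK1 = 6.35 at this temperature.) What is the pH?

From K1 = [H⁺][HCO3-]/[CO2(aq)]:  pH = pK1 − log₁₀([CO2(aq)]/[HCO3-])
log₁₀(0.204) = -0.690
pH = 6.35 − (-0.690) = 7.04

pH = 7.04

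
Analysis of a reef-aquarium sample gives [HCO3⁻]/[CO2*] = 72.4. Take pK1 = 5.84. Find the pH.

From K1 = [H⁺][HCO3⁻]/[CO2*]:  pH = pK1 + log₁₀([HCO3⁻]/[CO2*])
log₁₀(72.4) = +1.860
pH = 5.84 + (+1.860) = 7.70

pH = 7.70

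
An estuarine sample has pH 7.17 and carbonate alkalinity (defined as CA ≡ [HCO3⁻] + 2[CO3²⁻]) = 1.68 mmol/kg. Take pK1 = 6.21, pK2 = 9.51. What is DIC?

CA = [HCO3⁻] + 2[CO3²⁻] = (α₁ + 2α₂)·DIC
At pH 7.17: [H⁺]/K1 = 10^-0.96 = 0.10965, K2/[H⁺] = 10^-2.34 = 0.0045709
α₁ = 1/(1 + 0.10965 + 0.0045709) = 1/1.1142 = 0.8975; α₂ = α₁·K2/[H⁺] = 0.004102
α₁ + 2α₂ = 0.9057
DIC = CA / (α₁ + 2α₂) = 1.68 / 0.9057 = 1.85 mmol/kg

DIC = 1.85 mmol/kg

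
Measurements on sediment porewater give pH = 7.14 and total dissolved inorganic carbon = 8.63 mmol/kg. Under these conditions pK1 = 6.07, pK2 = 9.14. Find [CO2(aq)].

α₀ = 1 / (1 + K1/[H⁺] + K1K2/[H⁺]²) = 1 / (1 + 10^+1.07 + 10^-0.93)
   = 1 / (1 + 11.749 + 0.11749) = 1/12.866 = 0.07772
[CO2*] = α₀ × DIC = 0.07772 × 8.63 = 0.671 mmol/kg

[CO2*] = 0.671 mmol/kg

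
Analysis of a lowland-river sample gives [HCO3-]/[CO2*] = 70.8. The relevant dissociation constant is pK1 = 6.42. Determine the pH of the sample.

pH = 8.27

From K1 = [H⁺][HCO3-]/[CO2*]:  pH = pK1 + log₁₀([HCO3-]/[CO2*])
log₁₀(70.8) = +1.850
pH = 6.42 + (+1.850) = 8.27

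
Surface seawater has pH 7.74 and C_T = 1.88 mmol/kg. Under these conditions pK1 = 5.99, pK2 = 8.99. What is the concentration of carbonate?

α₂ = 1 / (1 + [H⁺]/K2 + [H⁺]²/(K1K2)) = 1 / (1 + 10^+1.25 + 10^-0.50)
   = 1 / (1 + 17.783 + 0.31623) = 1/19.099 = 0.05236
[CO3²⁻] = α₂ × DIC = 0.05236 × 1.88 = 0.0984 mmol/kg

[CO3²⁻] = 0.0984 mmol/kg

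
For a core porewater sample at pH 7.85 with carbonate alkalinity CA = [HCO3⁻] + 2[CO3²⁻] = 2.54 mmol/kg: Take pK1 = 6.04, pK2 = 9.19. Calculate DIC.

DIC = 2.47 mmol/kg

CA = [HCO3⁻] + 2[CO3²⁻] = (α₁ + 2α₂)·DIC
At pH 7.85: [H⁺]/K1 = 10^-1.81 = 0.015488, K2/[H⁺] = 10^-1.34 = 0.045709
α₁ = 1/(1 + 0.015488 + 0.045709) = 1/1.0612 = 0.9423; α₂ = α₁·K2/[H⁺] = 0.04307
α₁ + 2α₂ = 1.0285
DIC = CA / (α₁ + 2α₂) = 2.54 / 1.0285 = 2.47 mmol/kg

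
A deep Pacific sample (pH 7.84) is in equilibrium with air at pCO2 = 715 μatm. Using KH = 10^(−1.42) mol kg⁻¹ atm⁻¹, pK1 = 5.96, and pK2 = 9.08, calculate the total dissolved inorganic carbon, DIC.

DIC = 2.21 mmol/kg

[CO2*] = KH · pCO2 = 10^(−1.42) × 715×10^-6 = 2.718×10^-5 mol/kg
α₀ = 1/(1 + K1/[H⁺] + K1K2/[H⁺]²) = 1/(1 + 10^+1.88 + 10^+0.64) = 0.01231
DIC = [CO2*]/α₀ = 2.718×10^-5 / 0.01231 = 2.21 mmol/kg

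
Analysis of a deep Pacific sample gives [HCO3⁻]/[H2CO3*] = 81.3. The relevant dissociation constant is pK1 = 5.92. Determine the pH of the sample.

pH = 7.83

From K1 = [H⁺][HCO3⁻]/[H2CO3*]:  pH = pK1 + log₁₀([HCO3⁻]/[H2CO3*])
log₁₀(81.3) = +1.910
pH = 5.92 + (+1.910) = 7.83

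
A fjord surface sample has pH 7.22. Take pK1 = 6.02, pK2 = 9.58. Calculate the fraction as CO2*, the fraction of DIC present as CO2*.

α₀ = 1 / (1 + K1/[H⁺] + K1K2/[H⁺]²) = 1 / (1 + 10^+1.20 + 10^-1.16)
   = 1 / (1 + 15.849 + 0.069183) = 1/16.918 = 0.05911

α₀ = 0.0591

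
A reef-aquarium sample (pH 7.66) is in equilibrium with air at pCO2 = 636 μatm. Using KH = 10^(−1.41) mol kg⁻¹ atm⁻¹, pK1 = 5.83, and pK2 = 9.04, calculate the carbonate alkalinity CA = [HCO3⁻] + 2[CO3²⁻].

[CO2*] = KH · pCO2 = 10^(−1.41) × 636×10^-6 = 2.474×10^-5 mol/kg
α₀ = 1/(1 + K1/[H⁺] + K1K2/[H⁺]²) = 1/(1 + 10^+1.83 + 10^+0.45) = 0.01400
DIC = [CO2*]/α₀ = 2.474×10^-5 / 0.01400 = 1.767 mmol/kg
CA = (α₁ + 2α₂)·DIC = (0.9465 + 2×0.03946) × 1.767 = 1.81 mmol/kg

CA = 1.81 mmol/kg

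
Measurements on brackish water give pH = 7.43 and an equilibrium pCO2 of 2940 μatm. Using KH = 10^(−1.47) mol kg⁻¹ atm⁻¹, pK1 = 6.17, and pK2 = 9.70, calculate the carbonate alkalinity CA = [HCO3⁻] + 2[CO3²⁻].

[CO2*] = KH · pCO2 = 10^(−1.47) × 2940×10^-6 = 9.962×10^-5 mol/kg
α₀ = 1/(1 + K1/[H⁺] + K1K2/[H⁺]²) = 1/(1 + 10^+1.26 + 10^-1.01) = 0.05183
DIC = [CO2*]/α₀ = 9.962×10^-5 / 0.05183 = 1.922 mmol/kg
CA = (α₁ + 2α₂)·DIC = (0.9431 + 2×0.005065) × 1.922 = 1.83 mmol/kg

CA = 1.83 mmol/kg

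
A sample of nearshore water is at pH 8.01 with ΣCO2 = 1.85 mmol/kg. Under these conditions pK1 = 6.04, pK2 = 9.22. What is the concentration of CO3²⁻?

α₂ = 1 / (1 + [H⁺]/K2 + [H⁺]²/(K1K2)) = 1 / (1 + 10^+1.21 + 10^-0.76)
   = 1 / (1 + 16.218 + 0.17378) = 1/17.392 = 0.05750
[CO3²⁻] = α₂ × DIC = 0.05750 × 1.85 = 0.106 mmol/kg

[CO3²⁻] = 0.106 mmol/kg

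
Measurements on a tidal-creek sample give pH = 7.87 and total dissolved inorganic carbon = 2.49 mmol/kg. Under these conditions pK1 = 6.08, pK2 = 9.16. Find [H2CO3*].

[CO2*] = 0.0378 mmol/kg

α₀ = 1 / (1 + K1/[H⁺] + K1K2/[H⁺]²) = 1 / (1 + 10^+1.79 + 10^+0.50)
   = 1 / (1 + 61.660 + 3.1623) = 1/65.822 = 0.01519
[CO2*] = α₀ × DIC = 0.01519 × 2.49 = 0.0378 mmol/kg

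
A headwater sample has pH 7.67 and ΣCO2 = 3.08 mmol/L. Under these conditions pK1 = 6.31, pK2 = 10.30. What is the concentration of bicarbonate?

[HCO3⁻] = 2.94 mmol/L

α₁ = 1 / (1 + [H⁺]/K1 + K2/[H⁺]) = 1 / (1 + 10^-1.36 + 10^-2.63)
   = 1 / (1 + 0.043652 + 0.0023442) = 1/1.0460 = 0.9560
[HCO3⁻] = α₁ × DIC = 0.9560 × 3.08 = 2.94 mmol/L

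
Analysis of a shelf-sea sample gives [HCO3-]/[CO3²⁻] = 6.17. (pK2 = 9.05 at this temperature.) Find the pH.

From K2 = [H⁺][CO3²⁻]/[HCO3-]:  pH = pK2 − log₁₀([HCO3-]/[CO3²⁻])
log₁₀(6.17) = +0.790
pH = 9.05 − (+0.790) = 8.26

pH = 8.26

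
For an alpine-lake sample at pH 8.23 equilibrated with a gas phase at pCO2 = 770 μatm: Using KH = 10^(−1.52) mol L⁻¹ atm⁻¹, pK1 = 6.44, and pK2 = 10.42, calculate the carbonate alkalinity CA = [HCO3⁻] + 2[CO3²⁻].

[CO2*] = KH · pCO2 = 10^(−1.52) × 770×10^-6 = 2.325×10^-5 mol/L
α₀ = 1/(1 + K1/[H⁺] + K1K2/[H⁺]²) = 1/(1 + 10^+1.79 + 10^-0.40) = 0.01586
DIC = [CO2*]/α₀ = 2.325×10^-5 / 0.01586 = 1.466 mmol/L
CA = (α₁ + 2α₂)·DIC = (0.9778 + 2×0.006313) × 1.466 = 1.45 mmol/L

CA = 1.45 mmol/L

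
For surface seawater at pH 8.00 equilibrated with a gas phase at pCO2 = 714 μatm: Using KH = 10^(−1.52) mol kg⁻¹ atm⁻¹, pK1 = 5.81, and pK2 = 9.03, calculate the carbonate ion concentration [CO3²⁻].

[CO2*] = KH · pCO2 = 10^(−1.52) × 714×10^-6 = 2.156×10^-5 mol/kg
α₀ = 1/(1 + K1/[H⁺] + K1K2/[H⁺]²) = 1/(1 + 10^+2.19 + 10^+1.16) = 0.005871
DIC = [CO2*]/α₀ = 2.156×10^-5 / 0.005871 = 3.673 mmol/kg
[CO3²⁻] = α₂·DIC; α₂ = 0.08486, so [CO3²⁻] = 0.08486 × 3.673 = 0.312 mmol/kg

[CO3²⁻] = 0.312 mmol/kg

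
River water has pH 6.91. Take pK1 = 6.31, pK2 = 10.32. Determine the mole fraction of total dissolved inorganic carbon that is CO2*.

α₀ = 0.201

α₀ = 1 / (1 + K1/[H⁺] + K1K2/[H⁺]²) = 1 / (1 + 10^+0.60 + 10^-2.81)
   = 1 / (1 + 3.9811 + 0.0015488) = 1/4.9826 = 0.2007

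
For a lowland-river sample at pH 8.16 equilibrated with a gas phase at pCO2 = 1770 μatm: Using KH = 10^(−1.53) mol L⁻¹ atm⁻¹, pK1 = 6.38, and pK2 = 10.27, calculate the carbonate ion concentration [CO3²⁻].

[CO3²⁻] = 0.0244 mmol/L

[CO2*] = KH · pCO2 = 10^(−1.53) × 1770×10^-6 = 5.224×10^-5 mol/L
α₀ = 1/(1 + K1/[H⁺] + K1K2/[H⁺]²) = 1/(1 + 10^+1.78 + 10^-0.33) = 0.01620
DIC = [CO2*]/α₀ = 5.224×10^-5 / 0.01620 = 3.224 mmol/L
[CO3²⁻] = α₂·DIC; α₂ = 0.007578, so [CO3²⁻] = 0.007578 × 3.224 = 0.0244 mmol/L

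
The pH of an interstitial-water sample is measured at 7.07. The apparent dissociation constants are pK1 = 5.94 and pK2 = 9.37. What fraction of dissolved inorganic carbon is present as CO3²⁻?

α₂ = 0.00464

α₂ = 1 / (1 + [H⁺]/K2 + [H⁺]²/(K1K2)) = 1 / (1 + 10^+2.30 + 10^+1.17)
   = 1 / (1 + 199.53 + 14.791) = 1/215.32 = 0.004644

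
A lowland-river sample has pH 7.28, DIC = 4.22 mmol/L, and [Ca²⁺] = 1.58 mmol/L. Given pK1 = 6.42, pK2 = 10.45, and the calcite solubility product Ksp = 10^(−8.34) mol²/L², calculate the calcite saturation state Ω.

α₂ = 1 / (1 + [H⁺]/K2 + [H⁺]²/(K1K2)) = 1 / (1 + 10^+3.17 + 10^+2.31)
   = 1 / (1 + 1479.1 + 204.17) = 1/1684.3 = 0.0005937
[CO3²⁻] = α₂ × DIC = 0.0005937 × 4.22 = 0.002506 mmol/L = 2.506 μmol/L
Ksp = 10^(−8.34) = 4.571×10^-9
Ω = [Ca²⁺][CO3²⁻]/Ksp = (1.58×10^-3)(2.506×10^-6) / 4.571×10^-9 = 0.866

Ω = 0.866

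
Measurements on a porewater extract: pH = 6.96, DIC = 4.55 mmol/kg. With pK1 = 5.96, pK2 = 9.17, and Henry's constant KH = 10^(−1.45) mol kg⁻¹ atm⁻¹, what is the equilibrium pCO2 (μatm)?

α₀ = 1 / (1 + K1/[H⁺] + K1K2/[H⁺]²) = 1 / (1 + 10^+1.00 + 10^-1.21)
   = 1 / (1 + 10.000 + 0.061660) = 1/11.062 = 0.09040
[CO2*] = α₀ × DIC = 0.09040 × 4.55 = 0.4113 mmol/kg
pCO2 = [CO2*]/KH = 4.113×10^-4 / 3.548×10^-2 = 1.16×10^4 μatm

pCO2 = 1.16×10^4 μatm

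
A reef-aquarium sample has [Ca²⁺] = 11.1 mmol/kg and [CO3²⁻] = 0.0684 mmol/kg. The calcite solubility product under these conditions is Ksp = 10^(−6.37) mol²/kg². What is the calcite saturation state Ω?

Ω = 1.78

Ksp = 10^(−6.37) = 4.266×10^-7
Ω = [Ca²⁺][CO3²⁻]/Ksp = (11.1×10^-3)(0.0684×10^-3) / 4.266×10^-7 = 1.78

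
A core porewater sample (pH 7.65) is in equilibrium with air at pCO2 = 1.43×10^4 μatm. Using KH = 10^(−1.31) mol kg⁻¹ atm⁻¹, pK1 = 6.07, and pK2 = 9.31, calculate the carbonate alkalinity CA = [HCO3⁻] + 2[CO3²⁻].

[CO2*] = KH · pCO2 = 10^(−1.31) × 1.43×10^4×10^-6 = 7.004×10^-4 mol/kg
α₀ = 1/(1 + K1/[H⁺] + K1K2/[H⁺]²) = 1/(1 + 10^+1.58 + 10^-0.08) = 0.02509
DIC = [CO2*]/α₀ = 7.004×10^-4 / 0.02509 = 27.91 mmol/kg
CA = (α₁ + 2α₂)·DIC = (0.9540 + 2×0.02087) × 27.91 = 27.8 mmol/kg

CA = 27.8 mmol/kg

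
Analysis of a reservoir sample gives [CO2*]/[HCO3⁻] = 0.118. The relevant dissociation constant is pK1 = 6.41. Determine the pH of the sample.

pH = 7.34

From K1 = [H⁺][HCO3⁻]/[CO2*]:  pH = pK1 − log₁₀([CO2*]/[HCO3⁻])
log₁₀(0.118) = -0.928
pH = 6.41 − (-0.928) = 7.34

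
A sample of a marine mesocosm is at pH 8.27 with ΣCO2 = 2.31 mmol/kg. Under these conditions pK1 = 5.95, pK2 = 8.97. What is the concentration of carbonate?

α₂ = 1 / (1 + [H⁺]/K2 + [H⁺]²/(K1K2)) = 1 / (1 + 10^+0.70 + 10^-1.62)
   = 1 / (1 + 5.0119 + 0.023988) = 1/6.0359 = 0.1657
[CO3²⁻] = α₂ × DIC = 0.1657 × 2.31 = 0.383 mmol/kg

[CO3²⁻] = 0.383 mmol/kg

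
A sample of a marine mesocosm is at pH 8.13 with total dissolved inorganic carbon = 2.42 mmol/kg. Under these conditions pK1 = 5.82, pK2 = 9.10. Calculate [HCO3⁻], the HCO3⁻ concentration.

α₁ = 1 / (1 + [H⁺]/K1 + K2/[H⁺]) = 1 / (1 + 10^-2.31 + 10^-0.97)
   = 1 / (1 + 0.0048978 + 0.10715) = 1/1.1120 = 0.8992
[HCO3⁻] = α₁ × DIC = 0.8992 × 2.42 = 2.18 mmol/kg

[HCO3⁻] = 2.18 mmol/kg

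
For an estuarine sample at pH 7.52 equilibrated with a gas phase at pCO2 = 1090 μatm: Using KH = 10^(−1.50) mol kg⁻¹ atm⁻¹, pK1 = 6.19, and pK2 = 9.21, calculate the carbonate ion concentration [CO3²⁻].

[CO3²⁻] = 15.0 μmol/kg

[CO2*] = KH · pCO2 = 10^(−1.50) × 1090×10^-6 = 3.447×10^-5 mol/kg
α₀ = 1/(1 + K1/[H⁺] + K1K2/[H⁺]²) = 1/(1 + 10^+1.33 + 10^-0.36) = 0.04383
DIC = [CO2*]/α₀ = 3.447×10^-5 / 0.04383 = 0.7864 mmol/kg
[CO3²⁻] = α₂·DIC; α₂ = 0.01913, so [CO3²⁻] = 0.01913 × 0.7864 = 0.0150 mmol/kg = 15.0 μmol/kg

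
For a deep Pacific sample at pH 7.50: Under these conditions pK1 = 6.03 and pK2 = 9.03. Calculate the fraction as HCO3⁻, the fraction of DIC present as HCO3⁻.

α₁ = 0.940

α₁ = 1 / (1 + [H⁺]/K1 + K2/[H⁺]) = 1 / (1 + 10^-1.47 + 10^-1.53)
   = 1 / (1 + 0.033884 + 0.029512) = 1/1.0634 = 0.9404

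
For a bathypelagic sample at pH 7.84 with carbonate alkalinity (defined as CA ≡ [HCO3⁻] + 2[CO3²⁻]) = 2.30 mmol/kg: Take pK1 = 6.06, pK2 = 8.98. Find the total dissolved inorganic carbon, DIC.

DIC = 2.19 mmol/kg

CA = [HCO3⁻] + 2[CO3²⁻] = (α₁ + 2α₂)·DIC
At pH 7.84: [H⁺]/K1 = 10^-1.78 = 0.016596, K2/[H⁺] = 10^-1.14 = 0.072444
α₁ = 1/(1 + 0.016596 + 0.072444) = 1/1.0890 = 0.9182; α₂ = α₁·K2/[H⁺] = 0.06652
α₁ + 2α₂ = 1.0513
DIC = CA / (α₁ + 2α₂) = 2.30 / 1.0513 = 2.19 mmol/kg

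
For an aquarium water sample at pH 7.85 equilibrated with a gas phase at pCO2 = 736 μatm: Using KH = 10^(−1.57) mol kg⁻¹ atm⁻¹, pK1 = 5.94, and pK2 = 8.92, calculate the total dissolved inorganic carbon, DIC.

[CO2*] = KH · pCO2 = 10^(−1.57) × 736×10^-6 = 1.981×10^-5 mol/kg
α₀ = 1/(1 + K1/[H⁺] + K1K2/[H⁺]²) = 1/(1 + 10^+1.91 + 10^+0.84) = 0.01121
DIC = [CO2*]/α₀ = 1.981×10^-5 / 0.01121 = 1.77 mmol/kg

DIC = 1.77 mmol/kg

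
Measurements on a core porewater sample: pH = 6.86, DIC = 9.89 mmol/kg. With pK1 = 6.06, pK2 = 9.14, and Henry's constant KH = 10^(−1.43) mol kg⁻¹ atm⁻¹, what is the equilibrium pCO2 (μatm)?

pCO2 = 3.63×10^4 μatm

α₀ = 1 / (1 + K1/[H⁺] + K1K2/[H⁺]²) = 1 / (1 + 10^+0.80 + 10^-1.48)
   = 1 / (1 + 6.3096 + 0.033113) = 1/7.3427 = 0.1362
[CO2*] = α₀ × DIC = 0.1362 × 9.89 = 1.347 mmol/kg
pCO2 = [CO2*]/KH = 1.347×10^-3 / 3.715×10^-2 = 3.63×10^4 μatm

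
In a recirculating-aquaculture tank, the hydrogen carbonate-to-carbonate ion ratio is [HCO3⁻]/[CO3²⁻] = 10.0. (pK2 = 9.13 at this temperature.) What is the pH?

pH = 8.13

From K2 = [H⁺][CO3²⁻]/[HCO3⁻]:  pH = pK2 − log₁₀([HCO3⁻]/[CO3²⁻])
log₁₀(10.0) = +1.000
pH = 9.13 − (+1.000) = 8.13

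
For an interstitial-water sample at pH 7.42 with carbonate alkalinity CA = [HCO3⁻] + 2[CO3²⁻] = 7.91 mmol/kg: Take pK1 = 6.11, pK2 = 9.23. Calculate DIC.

CA = [HCO3⁻] + 2[CO3²⁻] = (α₁ + 2α₂)·DIC
At pH 7.42: [H⁺]/K1 = 10^-1.31 = 0.048978, K2/[H⁺] = 10^-1.81 = 0.015488
α₁ = 1/(1 + 0.048978 + 0.015488) = 1/1.0645 = 0.9394; α₂ = α₁·K2/[H⁺] = 0.01455
α₁ + 2α₂ = 0.9685
DIC = CA / (α₁ + 2α₂) = 7.91 / 0.9685 = 8.17 mmol/kg

DIC = 8.17 mmol/kg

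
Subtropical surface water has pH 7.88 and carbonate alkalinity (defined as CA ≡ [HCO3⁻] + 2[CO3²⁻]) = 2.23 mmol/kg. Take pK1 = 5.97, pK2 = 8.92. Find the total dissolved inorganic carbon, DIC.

CA = [HCO3⁻] + 2[CO3²⁻] = (α₁ + 2α₂)·DIC
At pH 7.88: [H⁺]/K1 = 10^-1.91 = 0.012303, K2/[H⁺] = 10^-1.04 = 0.091201
α₁ = 1/(1 + 0.012303 + 0.091201) = 1/1.1035 = 0.9062; α₂ = α₁·K2/[H⁺] = 0.08265
α₁ + 2α₂ = 1.0715
DIC = CA / (α₁ + 2α₂) = 2.23 / 1.0715 = 2.08 mmol/kg

DIC = 2.08 mmol/kg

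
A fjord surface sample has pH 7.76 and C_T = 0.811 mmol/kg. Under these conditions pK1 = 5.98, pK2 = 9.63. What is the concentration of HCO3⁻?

α₁ = 1 / (1 + [H⁺]/K1 + K2/[H⁺]) = 1 / (1 + 10^-1.78 + 10^-1.87)
   = 1 / (1 + 0.016596 + 0.013490) = 1/1.0301 = 0.9708
[HCO3⁻] = α₁ × DIC = 0.9708 × 0.811 = 0.787 mmol/kg

[HCO3⁻] = 0.787 mmol/kg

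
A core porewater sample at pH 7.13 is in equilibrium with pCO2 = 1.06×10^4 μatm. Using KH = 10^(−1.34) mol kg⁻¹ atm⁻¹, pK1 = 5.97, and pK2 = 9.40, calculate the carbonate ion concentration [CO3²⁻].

[CO2*] = KH · pCO2 = 10^(−1.34) × 1.06×10^4×10^-6 = 4.845×10^-4 mol/kg
α₀ = 1/(1 + K1/[H⁺] + K1K2/[H⁺]²) = 1/(1 + 10^+1.16 + 10^-1.11) = 0.06438
DIC = [CO2*]/α₀ = 4.845×10^-4 / 0.06438 = 7.525 mmol/kg
[CO3²⁻] = α₂·DIC; α₂ = 0.004998, so [CO3²⁻] = 0.004998 × 7.525 = 0.0376 mmol/kg

[CO3²⁻] = 0.0376 mmol/kg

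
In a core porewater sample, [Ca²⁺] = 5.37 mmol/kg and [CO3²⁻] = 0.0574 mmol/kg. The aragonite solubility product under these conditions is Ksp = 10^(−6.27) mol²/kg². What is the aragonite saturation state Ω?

Ω = 0.574

Ksp = 10^(−6.27) = 5.370×10^-7
Ω = [Ca²⁺][CO3²⁻]/Ksp = (5.37×10^-3)(0.0574×10^-3) / 5.370×10^-7 = 0.574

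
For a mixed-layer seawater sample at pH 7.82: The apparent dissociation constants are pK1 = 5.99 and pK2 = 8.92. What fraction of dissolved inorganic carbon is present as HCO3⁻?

α₁ = 0.914

α₁ = 1 / (1 + [H⁺]/K1 + K2/[H⁺]) = 1 / (1 + 10^-1.83 + 10^-1.10)
   = 1 / (1 + 0.014791 + 0.079433) = 1/1.0942 = 0.9139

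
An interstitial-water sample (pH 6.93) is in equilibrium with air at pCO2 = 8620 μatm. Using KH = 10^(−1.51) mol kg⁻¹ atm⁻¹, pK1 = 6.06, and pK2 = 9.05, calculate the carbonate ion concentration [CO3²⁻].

[CO3²⁻] = 15.0 μmol/kg

[CO2*] = KH · pCO2 = 10^(−1.51) × 8620×10^-6 = 2.664×10^-4 mol/kg
α₀ = 1/(1 + K1/[H⁺] + K1K2/[H⁺]²) = 1/(1 + 10^+0.87 + 10^-1.25) = 0.1181
DIC = [CO2*]/α₀ = 2.664×10^-4 / 0.1181 = 2.256 mmol/kg
[CO3²⁻] = α₂·DIC; α₂ = 0.006640, so [CO3²⁻] = 0.006640 × 2.256 = 0.0150 mmol/kg = 15.0 μmol/kg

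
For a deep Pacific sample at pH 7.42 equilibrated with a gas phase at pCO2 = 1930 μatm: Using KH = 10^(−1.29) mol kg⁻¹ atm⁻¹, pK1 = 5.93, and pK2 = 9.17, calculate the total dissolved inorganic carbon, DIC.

DIC = 3.21 mmol/kg

[CO2*] = KH · pCO2 = 10^(−1.29) × 1930×10^-6 = 9.898×10^-5 mol/kg
α₀ = 1/(1 + K1/[H⁺] + K1K2/[H⁺]²) = 1/(1 + 10^+1.49 + 10^-0.26) = 0.03081
DIC = [CO2*]/α₀ = 9.898×10^-5 / 0.03081 = 3.21 mmol/kg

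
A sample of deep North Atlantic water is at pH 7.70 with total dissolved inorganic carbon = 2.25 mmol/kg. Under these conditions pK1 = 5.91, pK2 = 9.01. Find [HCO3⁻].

α₁ = 1 / (1 + [H⁺]/K1 + K2/[H⁺]) = 1 / (1 + 10^-1.79 + 10^-1.31)
   = 1 / (1 + 0.016218 + 0.048978) = 1/1.0652 = 0.9388
[HCO3⁻] = α₁ × DIC = 0.9388 × 2.25 = 2.11 mmol/kg

[HCO3⁻] = 2.11 mmol/kg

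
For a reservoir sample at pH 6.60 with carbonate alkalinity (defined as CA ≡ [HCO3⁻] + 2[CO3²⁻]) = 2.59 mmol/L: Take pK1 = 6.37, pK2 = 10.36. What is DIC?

CA = [HCO3⁻] + 2[CO3²⁻] = (α₁ + 2α₂)·DIC
At pH 6.60: [H⁺]/K1 = 10^-0.23 = 0.58884, K2/[H⁺] = 10^-3.76 = 0.00017378
α₁ = 1/(1 + 0.58884 + 0.00017378) = 1/1.5890 = 0.6293; α₂ = α₁·K2/[H⁺] = 0.0001094
α₁ + 2α₂ = 0.6295
DIC = CA / (α₁ + 2α₂) = 2.59 / 0.6295 = 4.11 mmol/L

DIC = 4.11 mmol/L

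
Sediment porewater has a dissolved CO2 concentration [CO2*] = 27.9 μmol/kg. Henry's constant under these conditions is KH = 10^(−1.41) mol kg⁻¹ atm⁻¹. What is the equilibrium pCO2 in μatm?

KH = 10^(−1.41) = 3.890×10^-2 mol kg⁻¹ atm⁻¹
pCO2 = [CO2*]/KH = 27.9×10^-6 / 3.890×10^-2 = 7.17×10^-4 atm = 717 μatm

pCO2 = 717 μatm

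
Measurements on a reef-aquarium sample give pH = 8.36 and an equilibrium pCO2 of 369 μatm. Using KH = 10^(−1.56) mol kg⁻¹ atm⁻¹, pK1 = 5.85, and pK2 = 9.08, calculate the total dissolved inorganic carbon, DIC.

DIC = 3.93 mmol/kg

[CO2*] = KH · pCO2 = 10^(−1.56) × 369×10^-6 = 1.016×10^-5 mol/kg
α₀ = 1/(1 + K1/[H⁺] + K1K2/[H⁺]²) = 1/(1 + 10^+2.51 + 10^+1.79) = 0.002589
DIC = [CO2*]/α₀ = 1.016×10^-5 / 0.002589 = 3.93 mmol/kg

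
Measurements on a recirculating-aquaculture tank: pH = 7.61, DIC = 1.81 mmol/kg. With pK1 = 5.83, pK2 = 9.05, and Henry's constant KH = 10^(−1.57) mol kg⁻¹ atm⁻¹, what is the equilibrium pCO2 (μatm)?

pCO2 = 1060 μatm

α₀ = 1 / (1 + K1/[H⁺] + K1K2/[H⁺]²) = 1 / (1 + 10^+1.78 + 10^+0.34)
   = 1 / (1 + 60.256 + 2.1878) = 1/63.444 = 0.01576
[CO2*] = α₀ × DIC = 0.01576 × 1.81 = 0.02853 mmol/kg
pCO2 = [CO2*]/KH = 2.853×10^-5 / 2.692×10^-2 = 1060 μatm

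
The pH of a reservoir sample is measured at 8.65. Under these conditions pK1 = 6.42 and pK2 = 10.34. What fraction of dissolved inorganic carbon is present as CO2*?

α₀ = 1 / (1 + K1/[H⁺] + K1K2/[H⁺]²) = 1 / (1 + 10^+2.23 + 10^+0.54)
   = 1 / (1 + 169.82 + 3.4674) = 1/174.29 = 0.005738

α₀ = 0.00574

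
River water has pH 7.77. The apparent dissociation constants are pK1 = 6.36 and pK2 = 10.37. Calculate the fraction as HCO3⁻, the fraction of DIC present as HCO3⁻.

α₁ = 0.960

α₁ = 1 / (1 + [H⁺]/K1 + K2/[H⁺]) = 1 / (1 + 10^-1.41 + 10^-2.60)
   = 1 / (1 + 0.038905 + 0.0025119) = 1/1.0414 = 0.9602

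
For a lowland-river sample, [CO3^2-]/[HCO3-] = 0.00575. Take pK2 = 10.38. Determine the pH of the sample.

pH = 8.14

From K2 = [H⁺][CO3^2-]/[HCO3-]:  pH = pK2 + log₁₀([CO3^2-]/[HCO3-])
log₁₀(0.00575) = -2.240
pH = 10.38 + (-2.240) = 8.14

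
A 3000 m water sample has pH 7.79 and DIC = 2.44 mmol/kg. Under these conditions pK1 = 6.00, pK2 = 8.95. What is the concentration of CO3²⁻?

[CO3²⁻] = 0.156 mmol/kg

α₂ = 1 / (1 + [H⁺]/K2 + [H⁺]²/(K1K2)) = 1 / (1 + 10^+1.16 + 10^-0.63)
   = 1 / (1 + 14.454 + 0.23442) = 1/15.689 = 0.06374
[CO3²⁻] = α₂ × DIC = 0.06374 × 2.44 = 0.156 mmol/kg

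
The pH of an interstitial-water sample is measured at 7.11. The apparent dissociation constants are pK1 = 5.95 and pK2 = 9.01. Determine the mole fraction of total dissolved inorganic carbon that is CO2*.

α₀ = 1 / (1 + K1/[H⁺] + K1K2/[H⁺]²) = 1 / (1 + 10^+1.16 + 10^-0.74)
   = 1 / (1 + 14.454 + 0.18197) = 1/15.636 = 0.06395

α₀ = 0.0640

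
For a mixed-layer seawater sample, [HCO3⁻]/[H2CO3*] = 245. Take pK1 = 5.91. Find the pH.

From K1 = [H⁺][HCO3⁻]/[H2CO3*]:  pH = pK1 + log₁₀([HCO3⁻]/[H2CO3*])
log₁₀(245) = +2.389
pH = 5.91 + (+2.389) = 8.30

pH = 8.30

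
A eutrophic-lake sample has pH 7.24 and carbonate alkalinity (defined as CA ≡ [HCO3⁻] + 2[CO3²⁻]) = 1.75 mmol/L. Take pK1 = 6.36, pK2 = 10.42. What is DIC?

CA = [HCO3⁻] + 2[CO3²⁻] = (α₁ + 2α₂)·DIC
At pH 7.24: [H⁺]/K1 = 10^-0.88 = 0.13183, K2/[H⁺] = 10^-3.18 = 0.00066069
α₁ = 1/(1 + 0.13183 + 0.00066069) = 1/1.1325 = 0.8830; α₂ = α₁·K2/[H⁺] = 0.0005834
α₁ + 2α₂ = 0.8842
DIC = CA / (α₁ + 2α₂) = 1.75 / 0.8842 = 1.98 mmol/L

DIC = 1.98 mmol/L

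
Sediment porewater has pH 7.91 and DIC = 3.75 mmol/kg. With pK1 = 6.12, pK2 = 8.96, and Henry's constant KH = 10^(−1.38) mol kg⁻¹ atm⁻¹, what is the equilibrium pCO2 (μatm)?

α₀ = 1 / (1 + K1/[H⁺] + K1K2/[H⁺]²) = 1 / (1 + 10^+1.79 + 10^+0.74)
   = 1 / (1 + 61.660 + 5.4954) = 1/68.155 = 0.01467
[CO2*] = α₀ × DIC = 0.01467 × 3.75 = 0.05502 mmol/kg
pCO2 = [CO2*]/KH = 5.502×10^-5 / 4.169×10^-2 = 1320 μatm

pCO2 = 1320 μatm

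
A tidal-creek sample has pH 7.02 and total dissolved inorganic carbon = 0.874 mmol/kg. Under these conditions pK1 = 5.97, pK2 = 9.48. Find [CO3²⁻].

[CO3²⁻] = 2.77 μmol/kg

α₂ = 1 / (1 + [H⁺]/K2 + [H⁺]²/(K1K2)) = 1 / (1 + 10^+2.46 + 10^+1.41)
   = 1 / (1 + 288.40 + 25.704) = 1/315.11 = 0.003174
[CO3²⁻] = α₂ × DIC = 0.003174 × 0.874 = 0.00277 mmol/kg = 2.77 μmol/kg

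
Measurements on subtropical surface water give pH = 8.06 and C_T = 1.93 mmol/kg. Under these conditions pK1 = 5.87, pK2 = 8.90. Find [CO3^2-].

[CO3²⁻] = 0.242 mmol/kg

α₂ = 1 / (1 + [H⁺]/K2 + [H⁺]²/(K1K2)) = 1 / (1 + 10^+0.84 + 10^-1.35)
   = 1 / (1 + 6.9183 + 0.044668) = 1/7.9630 = 0.1256
[CO3²⁻] = α₂ × DIC = 0.1256 × 1.93 = 0.242 mmol/kg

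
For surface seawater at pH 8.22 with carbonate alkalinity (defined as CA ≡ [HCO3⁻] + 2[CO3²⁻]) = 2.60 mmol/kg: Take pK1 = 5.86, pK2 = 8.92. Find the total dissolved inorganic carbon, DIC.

DIC = 2.24 mmol/kg

CA = [HCO3⁻] + 2[CO3²⁻] = (α₁ + 2α₂)·DIC
At pH 8.22: [H⁺]/K1 = 10^-2.36 = 0.0043652, K2/[H⁺] = 10^-0.70 = 0.19953
α₁ = 1/(1 + 0.0043652 + 0.19953) = 1/1.2039 = 0.8306; α₂ = α₁·K2/[H⁺] = 0.1657
α₁ + 2α₂ = 1.1621
DIC = CA / (α₁ + 2α₂) = 2.60 / 1.1621 = 2.24 mmol/kg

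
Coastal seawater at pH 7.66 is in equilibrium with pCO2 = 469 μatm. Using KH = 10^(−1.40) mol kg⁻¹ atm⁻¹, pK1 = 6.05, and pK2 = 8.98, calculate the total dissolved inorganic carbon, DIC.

[CO2*] = KH · pCO2 = 10^(−1.40) × 469×10^-6 = 1.867×10^-5 mol/kg
α₀ = 1/(1 + K1/[H⁺] + K1K2/[H⁺]²) = 1/(1 + 10^+1.61 + 10^+0.29) = 0.02289
DIC = [CO2*]/α₀ = 1.867×10^-5 / 0.02289 = 0.816 mmol/kg

DIC = 0.816 mmol/kg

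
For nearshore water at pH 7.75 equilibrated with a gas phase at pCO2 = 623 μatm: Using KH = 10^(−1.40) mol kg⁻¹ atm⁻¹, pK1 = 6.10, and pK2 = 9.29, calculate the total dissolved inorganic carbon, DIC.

DIC = 1.16 mmol/kg

[CO2*] = KH · pCO2 = 10^(−1.40) × 623×10^-6 = 2.480×10^-5 mol/kg
α₀ = 1/(1 + K1/[H⁺] + K1K2/[H⁺]²) = 1/(1 + 10^+1.65 + 10^+0.11) = 0.02130
DIC = [CO2*]/α₀ = 2.480×10^-5 / 0.02130 = 1.16 mmol/kg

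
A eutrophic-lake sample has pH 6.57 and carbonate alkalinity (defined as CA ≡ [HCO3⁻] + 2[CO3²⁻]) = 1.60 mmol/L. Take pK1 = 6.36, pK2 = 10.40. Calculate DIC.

DIC = 2.59 mmol/L

CA = [HCO3⁻] + 2[CO3²⁻] = (α₁ + 2α₂)·DIC
At pH 6.57: [H⁺]/K1 = 10^-0.21 = 0.61660, K2/[H⁺] = 10^-3.83 = 0.00014791
α₁ = 1/(1 + 0.61660 + 0.00014791) = 1/1.6167 = 0.6185; α₂ = α₁·K2/[H⁺] = 9.149×10^-5
α₁ + 2α₂ = 0.6187
DIC = CA / (α₁ + 2α₂) = 1.60 / 0.6187 = 2.59 mmol/L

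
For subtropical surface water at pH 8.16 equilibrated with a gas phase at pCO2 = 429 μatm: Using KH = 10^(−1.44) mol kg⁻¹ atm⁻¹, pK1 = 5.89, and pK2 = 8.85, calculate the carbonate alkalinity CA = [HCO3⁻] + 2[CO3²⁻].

[CO2*] = KH · pCO2 = 10^(−1.44) × 429×10^-6 = 1.558×10^-5 mol/kg
α₀ = 1/(1 + K1/[H⁺] + K1K2/[H⁺]²) = 1/(1 + 10^+2.27 + 10^+1.58) = 0.004440
DIC = [CO2*]/α₀ = 1.558×10^-5 / 0.004440 = 3.508 mmol/kg
CA = (α₁ + 2α₂)·DIC = (0.8268 + 2×0.1688) × 3.508 = 4.08 mmol/kg

CA = 4.08 mmol/kg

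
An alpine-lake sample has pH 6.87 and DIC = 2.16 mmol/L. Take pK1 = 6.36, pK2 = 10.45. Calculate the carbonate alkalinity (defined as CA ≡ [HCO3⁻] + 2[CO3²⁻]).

CA = [HCO3⁻] + 2[CO3²⁻] = (α₁ + 2α₂)·DIC
At pH 6.87: [H⁺]/K1 = 10^-0.51 = 0.30903, K2/[H⁺] = 10^-3.58 = 0.00026303
α₁ = 1/(1 + 0.30903 + 0.00026303) = 1/1.3093 = 0.7638; α₂ = α₁·K2/[H⁺] = 0.0002009
α₁ + 2α₂ = 0.7642
CA = 0.7642 × 2.16 = 1.65 mmol/L

CA = 1.65 mmol/L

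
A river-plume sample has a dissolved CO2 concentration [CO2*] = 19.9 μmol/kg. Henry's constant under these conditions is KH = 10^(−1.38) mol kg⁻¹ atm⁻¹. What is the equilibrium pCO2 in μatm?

pCO2 = 477 μatm

KH = 10^(−1.38) = 4.169×10^-2 mol kg⁻¹ atm⁻¹
pCO2 = [CO2*]/KH = 19.9×10^-6 / 4.169×10^-2 = 4.77×10^-4 atm = 477 μatm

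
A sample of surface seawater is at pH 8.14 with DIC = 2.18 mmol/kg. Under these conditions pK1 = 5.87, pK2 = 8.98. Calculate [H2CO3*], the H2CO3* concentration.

[CO2*] = 10.2 μmol/kg

α₀ = 1 / (1 + K1/[H⁺] + K1K2/[H⁺]²) = 1 / (1 + 10^+2.27 + 10^+1.43)
   = 1 / (1 + 186.21 + 26.915) = 1/214.12 = 0.004670
[CO2*] = α₀ × DIC = 0.004670 × 2.18 = 0.0102 mmol/kg = 10.2 μmol/kg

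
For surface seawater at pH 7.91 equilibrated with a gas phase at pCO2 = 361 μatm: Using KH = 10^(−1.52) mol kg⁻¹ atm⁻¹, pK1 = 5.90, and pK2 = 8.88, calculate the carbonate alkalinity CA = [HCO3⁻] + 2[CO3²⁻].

CA = 1.35 mmol/kg

[CO2*] = KH · pCO2 = 10^(−1.52) × 361×10^-6 = 1.090×10^-5 mol/kg
α₀ = 1/(1 + K1/[H⁺] + K1K2/[H⁺]²) = 1/(1 + 10^+2.01 + 10^+1.04) = 0.008749
DIC = [CO2*]/α₀ = 1.090×10^-5 / 0.008749 = 1.246 mmol/kg
CA = (α₁ + 2α₂)·DIC = (0.8953 + 2×0.09593) × 1.246 = 1.35 mmol/kg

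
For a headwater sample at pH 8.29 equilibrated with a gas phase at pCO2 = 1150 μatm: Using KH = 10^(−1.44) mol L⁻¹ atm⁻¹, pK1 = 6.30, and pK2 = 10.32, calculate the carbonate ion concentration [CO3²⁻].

[CO2*] = KH · pCO2 = 10^(−1.44) × 1150×10^-6 = 4.175×10^-5 mol/L
α₀ = 1/(1 + K1/[H⁺] + K1K2/[H⁺]²) = 1/(1 + 10^+1.99 + 10^-0.04) = 0.01004
DIC = [CO2*]/α₀ = 4.175×10^-5 / 0.01004 = 4.160 mmol/L
[CO3²⁻] = α₂·DIC; α₂ = 0.009153, so [CO3²⁻] = 0.009153 × 4.160 = 0.0381 mmol/L

[CO3²⁻] = 0.0381 mmol/L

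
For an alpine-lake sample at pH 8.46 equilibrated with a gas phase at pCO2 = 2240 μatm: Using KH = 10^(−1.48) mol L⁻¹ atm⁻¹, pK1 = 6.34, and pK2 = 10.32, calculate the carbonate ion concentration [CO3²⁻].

[CO3²⁻] = 0.135 mmol/L

[CO2*] = KH · pCO2 = 10^(−1.48) × 2240×10^-6 = 7.417×10^-5 mol/L
α₀ = 1/(1 + K1/[H⁺] + K1K2/[H⁺]²) = 1/(1 + 10^+2.12 + 10^+0.26) = 0.007427
DIC = [CO2*]/α₀ = 7.417×10^-5 / 0.007427 = 9.987 mmol/L
[CO3²⁻] = α₂·DIC; α₂ = 0.01351, so [CO3²⁻] = 0.01351 × 9.987 = 0.135 mmol/L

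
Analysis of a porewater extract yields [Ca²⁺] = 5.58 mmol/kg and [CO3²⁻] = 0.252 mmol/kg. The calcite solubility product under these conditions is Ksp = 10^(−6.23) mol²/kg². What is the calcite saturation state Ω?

Ω = 2.39

Ksp = 10^(−6.23) = 5.888×10^-7
Ω = [Ca²⁺][CO3²⁻]/Ksp = (5.58×10^-3)(0.252×10^-3) / 5.888×10^-7 = 2.39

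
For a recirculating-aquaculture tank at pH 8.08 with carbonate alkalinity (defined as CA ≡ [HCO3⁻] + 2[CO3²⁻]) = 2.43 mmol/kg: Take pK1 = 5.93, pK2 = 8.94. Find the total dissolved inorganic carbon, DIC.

DIC = 2.18 mmol/kg

CA = [HCO3⁻] + 2[CO3²⁻] = (α₁ + 2α₂)·DIC
At pH 8.08: [H⁺]/K1 = 10^-2.15 = 0.0070795, K2/[H⁺] = 10^-0.86 = 0.13804
α₁ = 1/(1 + 0.0070795 + 0.13804) = 1/1.1451 = 0.8733; α₂ = α₁·K2/[H⁺] = 0.1205
α₁ + 2α₂ = 1.1144
DIC = CA / (α₁ + 2α₂) = 2.43 / 1.1144 = 2.18 mmol/kg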